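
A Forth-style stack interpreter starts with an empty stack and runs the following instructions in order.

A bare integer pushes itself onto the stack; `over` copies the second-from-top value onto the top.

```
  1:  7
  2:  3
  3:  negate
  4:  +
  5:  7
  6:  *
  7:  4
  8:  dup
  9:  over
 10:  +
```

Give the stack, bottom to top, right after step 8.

7      : [7]
3      : [7, 3]
negate : [7, -3]
+      : [4]
7      : [4, 7]
*      : [28]
4      : [28, 4]
dup    : [28, 4, 4]

[28, 4, 4]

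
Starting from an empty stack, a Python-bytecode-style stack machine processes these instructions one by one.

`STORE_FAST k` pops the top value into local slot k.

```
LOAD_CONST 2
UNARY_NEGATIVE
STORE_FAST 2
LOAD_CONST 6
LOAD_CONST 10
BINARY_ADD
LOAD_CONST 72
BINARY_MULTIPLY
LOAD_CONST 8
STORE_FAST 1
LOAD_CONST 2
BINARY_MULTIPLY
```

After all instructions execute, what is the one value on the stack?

2304

LOAD_CONST 2    -> [2]
UNARY_NEGATIVE  -> [-2]
STORE_FAST 2    -> []
LOAD_CONST 6    -> [6]
LOAD_CONST 10   -> [6, 10]
BINARY_ADD      -> [16]
LOAD_CONST 72   -> [16, 72]
BINARY_MULTIPLY -> [1152]
LOAD_CONST 8    -> [1152, 8]
STORE_FAST 1    -> [1152]
LOAD_CONST 2    -> [1152, 2]
BINARY_MULTIPLY -> [2304]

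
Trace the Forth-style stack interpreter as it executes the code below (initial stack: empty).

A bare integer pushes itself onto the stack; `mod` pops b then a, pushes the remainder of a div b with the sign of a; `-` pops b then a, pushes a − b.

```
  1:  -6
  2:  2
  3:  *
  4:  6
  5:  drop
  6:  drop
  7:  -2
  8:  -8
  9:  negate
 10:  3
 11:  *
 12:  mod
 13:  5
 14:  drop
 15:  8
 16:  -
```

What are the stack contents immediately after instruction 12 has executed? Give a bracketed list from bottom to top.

[-2]

-6     : [-6]
2      : [-6, 2]
*      : [-12]
6      : [-12, 6]
drop   : [-12]
drop   : []
-2     : [-2]
-8     : [-2, -8]
negate : [-2, 8]
3      : [-2, 8, 3]
*      : [-2, 24]
mod    : [-2]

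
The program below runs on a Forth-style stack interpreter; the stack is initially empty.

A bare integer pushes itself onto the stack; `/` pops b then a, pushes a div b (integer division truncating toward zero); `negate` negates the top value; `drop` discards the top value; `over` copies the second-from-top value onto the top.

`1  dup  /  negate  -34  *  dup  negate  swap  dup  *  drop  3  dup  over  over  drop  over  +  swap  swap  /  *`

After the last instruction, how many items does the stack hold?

1      -> [1]
dup    -> [1, 1]
/      -> [1]
negate -> [-1]
-34    -> [-1, -34]
*      -> [34]
dup    -> [34, 34]
negate -> [34, -34]
swap   -> [-34, 34]
dup    -> [-34, 34, 34]
*      -> [-34, 1156]
drop   -> [-34]
3      -> [-34, 3]
dup    -> [-34, 3, 3]
over   -> [-34, 3, 3, 3]
over   -> [-34, 3, 3, 3, 3]
drop   -> [-34, 3, 3, 3]
over   -> [-34, 3, 3, 3, 3]
+      -> [-34, 3, 3, 6]
swap   -> [-34, 3, 6, 3]
swap   -> [-34, 3, 3, 6]
/      -> [-34, 3, 0]
*      -> [-34, 0]

2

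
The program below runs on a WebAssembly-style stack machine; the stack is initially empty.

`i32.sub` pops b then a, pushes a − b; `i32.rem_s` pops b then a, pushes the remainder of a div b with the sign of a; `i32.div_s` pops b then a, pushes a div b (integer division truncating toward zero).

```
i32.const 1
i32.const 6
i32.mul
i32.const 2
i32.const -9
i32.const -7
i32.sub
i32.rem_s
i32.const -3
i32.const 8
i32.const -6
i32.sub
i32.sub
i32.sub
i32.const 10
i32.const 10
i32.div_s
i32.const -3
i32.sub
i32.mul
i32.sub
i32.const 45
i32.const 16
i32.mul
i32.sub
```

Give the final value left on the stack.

-782

i32.const 1   1
i32.const 6   1 6
i32.mul       6
i32.const 2   6 2
i32.const -9  6 2 -9
i32.const -7  6 2 -9 -7
i32.sub       6 2 -2
i32.rem_s     6 0
i32.const -3  6 0 -3
i32.const 8   6 0 -3 8
i32.const -6  6 0 -3 8 -6
i32.sub       6 0 -3 14
i32.sub       6 0 -17
i32.sub       6 17
i32.const 10  6 17 10
i32.const 10  6 17 10 10
i32.div_s     6 17 1
i32.const -3  6 17 1 -3
i32.sub       6 17 4
i32.mul       6 68
i32.sub       -62
i32.const 45  -62 45
i32.const 16  -62 45 16
i32.mul       -62 720
i32.sub       -782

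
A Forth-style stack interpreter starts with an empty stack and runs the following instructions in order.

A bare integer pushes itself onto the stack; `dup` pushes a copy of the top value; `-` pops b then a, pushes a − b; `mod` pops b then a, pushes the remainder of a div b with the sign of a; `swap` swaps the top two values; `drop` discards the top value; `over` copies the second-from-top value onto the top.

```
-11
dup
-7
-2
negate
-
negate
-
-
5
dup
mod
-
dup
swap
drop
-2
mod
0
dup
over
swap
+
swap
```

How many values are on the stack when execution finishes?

3

-11     [-11]
dup     [-11, -11]
-7      [-11, -11, -7]
-2      [-11, -11, -7, -2]
negate  [-11, -11, -7, 2]
-       [-11, -11, -9]
negate  [-11, -11, 9]
-       [-11, -20]
-       [9]
5       [9, 5]
dup     [9, 5, 5]
mod     [9, 0]
-       [9]
dup     [9, 9]
swap    [9, 9]
drop    [9]
-2      [9, -2]
mod     [1]
0       [1, 0]
dup     [1, 0, 0]
over    [1, 0, 0, 0]
swap    [1, 0, 0, 0]
+       [1, 0, 0]
swap    [1, 0, 0]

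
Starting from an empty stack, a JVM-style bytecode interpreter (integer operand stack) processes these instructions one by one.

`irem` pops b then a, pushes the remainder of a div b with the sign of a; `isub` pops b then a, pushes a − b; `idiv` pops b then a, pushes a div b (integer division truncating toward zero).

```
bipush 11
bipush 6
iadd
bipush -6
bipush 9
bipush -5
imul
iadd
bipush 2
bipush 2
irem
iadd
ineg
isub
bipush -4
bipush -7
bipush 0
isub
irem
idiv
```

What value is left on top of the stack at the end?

8

bipush 11 → [11]
bipush 6  → [11, 6]
iadd      → [17]
bipush -6 → [17, -6]
bipush 9  → [17, -6, 9]
bipush -5 → [17, -6, 9, -5]
imul      → [17, -6, -45]
iadd      → [17, -51]
bipush 2  → [17, -51, 2]
bipush 2  → [17, -51, 2, 2]
irem      → [17, -51, 0]
iadd      → [17, -51]
ineg      → [17, 51]
isub      → [-34]
bipush -4 → [-34, -4]
bipush -7 → [-34, -4, -7]
bipush 0  → [-34, -4, -7, 0]
isub      → [-34, -4, -7]
irem      → [-34, -4]
idiv      → [8]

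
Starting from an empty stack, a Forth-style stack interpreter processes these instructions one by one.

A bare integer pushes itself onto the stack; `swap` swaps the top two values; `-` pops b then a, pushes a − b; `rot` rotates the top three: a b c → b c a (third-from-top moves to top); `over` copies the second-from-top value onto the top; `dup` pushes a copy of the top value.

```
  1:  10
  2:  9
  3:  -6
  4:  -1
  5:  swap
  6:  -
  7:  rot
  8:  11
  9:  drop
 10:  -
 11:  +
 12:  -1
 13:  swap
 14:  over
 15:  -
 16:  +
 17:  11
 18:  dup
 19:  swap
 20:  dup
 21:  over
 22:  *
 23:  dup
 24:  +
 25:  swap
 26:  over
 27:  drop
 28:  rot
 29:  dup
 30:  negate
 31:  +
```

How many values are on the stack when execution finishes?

4

10     → [10]
9      → [10, 9]
-6     → [10, 9, -6]
-1     → [10, 9, -6, -1]
swap   → [10, 9, -1, -6]
-      → [10, 9, 5]
rot    → [9, 5, 10]
11     → [9, 5, 10, 11]
drop   → [9, 5, 10]
-      → [9, -5]
+      → [4]
-1     → [4, -1]
swap   → [-1, 4]
over   → [-1, 4, -1]
-      → [-1, 5]
+      → [4]
11     → [4, 11]
dup    → [4, 11, 11]
swap   → [4, 11, 11]
dup    → [4, 11, 11, 11]
over   → [4, 11, 11, 11, 11]
*      → [4, 11, 11, 121]
dup    → [4, 11, 11, 121, 121]
+      → [4, 11, 11, 242]
swap   → [4, 11, 242, 11]
over   → [4, 11, 242, 11, 242]
drop   → [4, 11, 242, 11]
rot    → [4, 242, 11, 11]
dup    → [4, 242, 11, 11, 11]
negate → [4, 242, 11, 11, -11]
+      → [4, 242, 11, 0]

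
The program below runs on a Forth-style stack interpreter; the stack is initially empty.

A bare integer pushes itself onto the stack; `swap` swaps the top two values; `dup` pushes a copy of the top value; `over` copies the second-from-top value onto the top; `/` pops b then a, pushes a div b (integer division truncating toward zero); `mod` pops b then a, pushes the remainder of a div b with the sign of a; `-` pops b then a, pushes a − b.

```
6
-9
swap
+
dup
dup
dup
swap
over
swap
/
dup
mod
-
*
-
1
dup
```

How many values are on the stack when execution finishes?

3

6    : 6
-9   : 6 -9
swap : -9 6
+    : -3
dup  : -3 -3
dup  : -3 -3 -3
dup  : -3 -3 -3 -3
swap : -3 -3 -3 -3
over : -3 -3 -3 -3 -3
swap : -3 -3 -3 -3 -3
/    : -3 -3 -3 1
dup  : -3 -3 -3 1 1
mod  : -3 -3 -3 0
-    : -3 -3 -3
*    : -3 9
-    : -12
1    : -12 1
dup  : -12 1 1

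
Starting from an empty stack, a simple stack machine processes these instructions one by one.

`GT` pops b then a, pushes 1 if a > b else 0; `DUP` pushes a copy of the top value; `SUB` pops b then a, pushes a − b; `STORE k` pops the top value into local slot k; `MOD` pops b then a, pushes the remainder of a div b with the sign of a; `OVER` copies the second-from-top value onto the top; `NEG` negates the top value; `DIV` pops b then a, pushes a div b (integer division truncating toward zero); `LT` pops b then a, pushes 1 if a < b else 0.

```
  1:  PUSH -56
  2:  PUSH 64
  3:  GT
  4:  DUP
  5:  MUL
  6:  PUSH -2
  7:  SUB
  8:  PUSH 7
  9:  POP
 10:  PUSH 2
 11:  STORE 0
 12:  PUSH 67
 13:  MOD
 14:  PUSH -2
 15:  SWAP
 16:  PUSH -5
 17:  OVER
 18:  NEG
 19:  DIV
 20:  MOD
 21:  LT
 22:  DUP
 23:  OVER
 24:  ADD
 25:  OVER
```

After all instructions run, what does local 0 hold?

2

PUSH -56 -> -56
PUSH 64  -> -56 64
GT       -> 0
DUP      -> 0 0
MUL      -> 0
PUSH -2  -> 0 -2
SUB      -> 2
PUSH 7   -> 2 7
POP      -> 2
PUSH 2   -> 2 2
STORE 0  -> 2
PUSH 67  -> 2 67
MOD      -> 2
PUSH -2  -> 2 -2
SWAP     -> -2 2
PUSH -5  -> -2 2 -5
OVER     -> -2 2 -5 2
NEG      -> -2 2 -5 -2
DIV      -> -2 2 2
MOD      -> -2 0
LT       -> 1
DUP      -> 1 1
OVER     -> 1 1 1
ADD      -> 1 2
OVER     -> 1 2 1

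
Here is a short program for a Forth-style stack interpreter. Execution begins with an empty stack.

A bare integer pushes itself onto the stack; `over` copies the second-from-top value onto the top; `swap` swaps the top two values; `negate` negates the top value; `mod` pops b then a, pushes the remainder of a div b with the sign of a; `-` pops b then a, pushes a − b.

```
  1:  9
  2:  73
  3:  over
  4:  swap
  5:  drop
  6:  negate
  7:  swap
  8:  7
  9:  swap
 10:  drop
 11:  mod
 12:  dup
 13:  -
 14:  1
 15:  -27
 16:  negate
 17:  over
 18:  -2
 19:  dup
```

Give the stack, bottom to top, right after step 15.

[0, 1, -27]

9      : [9]
73     : [9, 73]
over   : [9, 73, 9]
swap   : [9, 9, 73]
drop   : [9, 9]
negate : [9, -9]
swap   : [-9, 9]
7      : [-9, 9, 7]
swap   : [-9, 7, 9]
drop   : [-9, 7]
mod    : [-2]
dup    : [-2, -2]
-      : [0]
1      : [0, 1]
-27    : [0, 1, -27]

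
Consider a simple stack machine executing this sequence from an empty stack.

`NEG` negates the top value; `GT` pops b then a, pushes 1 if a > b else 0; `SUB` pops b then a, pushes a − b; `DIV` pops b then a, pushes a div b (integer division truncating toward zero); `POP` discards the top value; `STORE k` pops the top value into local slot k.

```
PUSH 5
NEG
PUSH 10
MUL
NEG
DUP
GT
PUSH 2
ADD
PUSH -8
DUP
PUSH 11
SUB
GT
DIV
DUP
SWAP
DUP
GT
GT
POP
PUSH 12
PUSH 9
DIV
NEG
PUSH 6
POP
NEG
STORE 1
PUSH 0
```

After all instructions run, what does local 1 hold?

PUSH 5  : [5]
NEG     : [-5]
PUSH 10 : [-5, 10]
MUL     : [-50]
NEG     : [50]
DUP     : [50, 50]
GT      : [0]
PUSH 2  : [0, 2]
ADD     : [2]
PUSH -8 : [2, -8]
DUP     : [2, -8, -8]
PUSH 11 : [2, -8, -8, 11]
SUB     : [2, -8, -19]
GT      : [2, 1]
DIV     : [2]
DUP     : [2, 2]
SWAP    : [2, 2]
DUP     : [2, 2, 2]
GT      : [2, 0]
GT      : [1]
POP     : []
PUSH 12 : [12]
PUSH 9  : [12, 9]
DIV     : [1]
NEG     : [-1]
PUSH 6  : [-1, 6]
POP     : [-1]
NEG     : [1]
STORE 1 : []
PUSH 0  : [0]

1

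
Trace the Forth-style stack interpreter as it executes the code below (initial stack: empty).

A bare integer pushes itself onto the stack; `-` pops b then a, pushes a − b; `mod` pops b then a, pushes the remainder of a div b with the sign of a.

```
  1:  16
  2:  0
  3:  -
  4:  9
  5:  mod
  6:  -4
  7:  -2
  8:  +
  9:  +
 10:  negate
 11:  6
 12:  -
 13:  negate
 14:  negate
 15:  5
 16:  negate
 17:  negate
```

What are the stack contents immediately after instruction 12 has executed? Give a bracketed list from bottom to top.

[-7]

16      [16]
0       [16, 0]
-       [16]
9       [16, 9]
mod     [7]
-4      [7, -4]
-2      [7, -4, -2]
+       [7, -6]
+       [1]
negate  [-1]
6       [-1, 6]
-       [-7]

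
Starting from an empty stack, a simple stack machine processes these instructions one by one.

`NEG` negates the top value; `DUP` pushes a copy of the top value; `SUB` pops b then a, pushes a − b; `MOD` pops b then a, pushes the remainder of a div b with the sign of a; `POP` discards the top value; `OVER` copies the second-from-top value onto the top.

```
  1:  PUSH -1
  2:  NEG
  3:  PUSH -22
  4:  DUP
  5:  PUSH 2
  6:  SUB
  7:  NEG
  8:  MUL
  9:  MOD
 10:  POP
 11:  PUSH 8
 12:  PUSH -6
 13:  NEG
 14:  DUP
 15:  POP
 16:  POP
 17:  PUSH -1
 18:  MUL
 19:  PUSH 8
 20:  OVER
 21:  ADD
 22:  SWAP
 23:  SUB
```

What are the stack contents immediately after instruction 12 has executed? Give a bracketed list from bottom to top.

[8, -6]

PUSH -1  -> [-1]
NEG      -> [1]
PUSH -22 -> [1, -22]
DUP      -> [1, -22, -22]
PUSH 2   -> [1, -22, -22, 2]
SUB      -> [1, -22, -24]
NEG      -> [1, -22, 24]
MUL      -> [1, -528]
MOD      -> [1]
POP      -> []
PUSH 8   -> [8]
PUSH -6  -> [8, -6]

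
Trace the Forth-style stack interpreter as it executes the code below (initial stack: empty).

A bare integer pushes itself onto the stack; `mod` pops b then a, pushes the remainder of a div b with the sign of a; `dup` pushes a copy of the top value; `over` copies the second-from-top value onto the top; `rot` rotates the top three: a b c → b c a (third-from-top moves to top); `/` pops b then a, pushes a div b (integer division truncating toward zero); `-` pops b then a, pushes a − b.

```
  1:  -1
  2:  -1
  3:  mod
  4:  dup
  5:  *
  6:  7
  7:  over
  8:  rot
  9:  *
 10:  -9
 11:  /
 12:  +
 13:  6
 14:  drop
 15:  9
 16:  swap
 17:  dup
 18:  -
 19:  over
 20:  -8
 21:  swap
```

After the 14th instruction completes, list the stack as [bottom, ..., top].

[7]

-1   : [-1]
-1   : [-1, -1]
mod  : [0]
dup  : [0, 0]
*    : [0]
7    : [0, 7]
over : [0, 7, 0]
rot  : [7, 0, 0]
*    : [7, 0]
-9   : [7, 0, -9]
/    : [7, 0]
+    : [7]
6    : [7, 6]
drop : [7]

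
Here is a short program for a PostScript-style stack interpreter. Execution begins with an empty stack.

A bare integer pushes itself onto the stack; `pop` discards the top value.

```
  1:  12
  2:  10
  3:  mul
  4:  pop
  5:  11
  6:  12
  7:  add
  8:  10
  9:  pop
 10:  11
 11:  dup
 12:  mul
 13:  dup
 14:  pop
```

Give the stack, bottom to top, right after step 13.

[23, 121, 121]

12  → 12
10  → 12 10
mul → 120
pop → (empty)
11  → 11
12  → 11 12
add → 23
10  → 23 10
pop → 23
11  → 23 11
dup → 23 11 11
mul → 23 121
dup → 23 121 121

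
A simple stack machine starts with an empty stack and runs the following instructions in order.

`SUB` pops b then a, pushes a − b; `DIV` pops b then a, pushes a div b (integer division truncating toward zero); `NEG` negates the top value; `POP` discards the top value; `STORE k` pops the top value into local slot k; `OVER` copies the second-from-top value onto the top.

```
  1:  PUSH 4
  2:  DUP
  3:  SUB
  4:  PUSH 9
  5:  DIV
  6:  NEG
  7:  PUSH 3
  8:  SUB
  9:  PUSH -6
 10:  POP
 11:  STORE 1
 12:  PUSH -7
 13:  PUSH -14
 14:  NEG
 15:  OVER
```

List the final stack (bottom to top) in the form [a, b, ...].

[-7, 14, -7]

PUSH 4   → [4]
DUP      → [4, 4]
SUB      → [0]
PUSH 9   → [0, 9]
DIV      → [0]
NEG      → [0]
PUSH 3   → [0, 3]
SUB      → [-3]
PUSH -6  → [-3, -6]
POP      → [-3]
STORE 1  → []
PUSH -7  → [-7]
PUSH -14 → [-7, -14]
NEG      → [-7, 14]
OVER     → [-7, 14, -7]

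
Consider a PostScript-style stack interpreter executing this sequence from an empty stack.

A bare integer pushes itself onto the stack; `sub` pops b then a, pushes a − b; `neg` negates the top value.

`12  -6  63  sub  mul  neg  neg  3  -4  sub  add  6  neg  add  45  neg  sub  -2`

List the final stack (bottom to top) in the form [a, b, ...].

[-782, -2]

12  -> 12
-6  -> 12 -6
63  -> 12 -6 63
sub -> 12 -69
mul -> -828
neg -> 828
neg -> -828
3   -> -828 3
-4  -> -828 3 -4
sub -> -828 7
add -> -821
6   -> -821 6
neg -> -821 -6
add -> -827
45  -> -827 45
neg -> -827 -45
sub -> -782
-2  -> -782 -2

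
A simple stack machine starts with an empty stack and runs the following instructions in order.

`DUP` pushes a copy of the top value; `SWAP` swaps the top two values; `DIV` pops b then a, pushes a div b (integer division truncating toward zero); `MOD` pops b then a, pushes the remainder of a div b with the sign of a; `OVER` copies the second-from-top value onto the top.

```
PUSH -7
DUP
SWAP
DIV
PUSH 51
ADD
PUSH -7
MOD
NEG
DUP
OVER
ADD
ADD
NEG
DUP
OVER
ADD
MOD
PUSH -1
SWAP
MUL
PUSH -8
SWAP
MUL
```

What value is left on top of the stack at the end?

72

PUSH -7 → [-7]
DUP     → [-7, -7]
SWAP    → [-7, -7]
DIV     → [1]
PUSH 51 → [1, 51]
ADD     → [52]
PUSH -7 → [52, -7]
MOD     → [3]
NEG     → [-3]
DUP     → [-3, -3]
OVER    → [-3, -3, -3]
ADD     → [-3, -6]
ADD     → [-9]
NEG     → [9]
DUP     → [9, 9]
OVER    → [9, 9, 9]
ADD     → [9, 18]
MOD     → [9]
PUSH -1 → [9, -1]
SWAP    → [-1, 9]
MUL     → [-9]
PUSH -8 → [-9, -8]
SWAP    → [-8, -9]
MUL     → [72]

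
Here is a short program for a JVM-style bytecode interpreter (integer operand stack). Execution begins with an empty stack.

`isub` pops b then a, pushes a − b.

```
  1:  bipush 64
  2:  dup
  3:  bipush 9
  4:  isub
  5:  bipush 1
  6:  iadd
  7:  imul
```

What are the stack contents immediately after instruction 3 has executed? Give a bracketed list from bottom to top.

bipush 64 : [64]
dup       : [64, 64]
bipush 9  : [64, 64, 9]

[64, 64, 9]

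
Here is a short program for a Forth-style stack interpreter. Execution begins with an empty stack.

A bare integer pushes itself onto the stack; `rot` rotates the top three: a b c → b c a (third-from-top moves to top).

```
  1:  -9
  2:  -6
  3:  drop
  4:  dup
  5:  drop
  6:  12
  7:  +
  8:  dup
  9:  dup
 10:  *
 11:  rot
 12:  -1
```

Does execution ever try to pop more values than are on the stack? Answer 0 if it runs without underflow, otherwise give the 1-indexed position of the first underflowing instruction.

-9    -9
-6    -9 -6
drop  -9
dup   -9 -9
drop  -9
12    -9 12
+     3
dup   3 3
dup   3 3 3
*     3 9
rot  — needs 3 operands, stack has 2 → underflow

11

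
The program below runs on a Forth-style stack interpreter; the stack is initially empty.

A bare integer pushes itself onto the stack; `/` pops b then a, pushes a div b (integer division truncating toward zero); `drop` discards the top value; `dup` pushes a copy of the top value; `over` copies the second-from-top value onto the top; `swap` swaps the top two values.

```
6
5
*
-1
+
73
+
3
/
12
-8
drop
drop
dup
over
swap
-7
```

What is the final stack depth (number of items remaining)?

6    → [6]
5    → [6, 5]
*    → [30]
-1   → [30, -1]
+    → [29]
73   → [29, 73]
+    → [102]
3    → [102, 3]
/    → [34]
12   → [34, 12]
-8   → [34, 12, -8]
drop → [34, 12]
drop → [34]
dup  → [34, 34]
over → [34, 34, 34]
swap → [34, 34, 34]
-7   → [34, 34, 34, -7]

4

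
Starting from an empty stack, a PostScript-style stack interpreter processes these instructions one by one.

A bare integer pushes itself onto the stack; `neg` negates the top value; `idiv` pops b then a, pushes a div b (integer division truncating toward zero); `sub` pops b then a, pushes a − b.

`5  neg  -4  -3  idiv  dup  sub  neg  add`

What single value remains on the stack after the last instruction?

5    → [5]
neg  → [-5]
-4   → [-5, -4]
-3   → [-5, -4, -3]
idiv → [-5, 1]
dup  → [-5, 1, 1]
sub  → [-5, 0]
neg  → [-5, 0]
add  → [-5]

-5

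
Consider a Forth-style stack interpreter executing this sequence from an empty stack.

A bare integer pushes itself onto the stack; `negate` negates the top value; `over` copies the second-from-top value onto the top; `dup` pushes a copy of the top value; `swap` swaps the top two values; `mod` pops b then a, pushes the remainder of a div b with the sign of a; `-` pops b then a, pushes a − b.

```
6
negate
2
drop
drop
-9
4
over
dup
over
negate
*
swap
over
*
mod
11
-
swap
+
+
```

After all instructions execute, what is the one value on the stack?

6      : [6]
negate : [-6]
2      : [-6, 2]
drop   : [-6]
drop   : []
-9     : [-9]
4      : [-9, 4]
over   : [-9, 4, -9]
dup    : [-9, 4, -9, -9]
over   : [-9, 4, -9, -9, -9]
negate : [-9, 4, -9, -9, 9]
*      : [-9, 4, -9, -81]
swap   : [-9, 4, -81, -9]
over   : [-9, 4, -81, -9, -81]
*      : [-9, 4, -81, 729]
mod    : [-9, 4, -81]
11     : [-9, 4, -81, 11]
-      : [-9, 4, -92]
swap   : [-9, -92, 4]
+      : [-9, -88]
+      : [-97]

-97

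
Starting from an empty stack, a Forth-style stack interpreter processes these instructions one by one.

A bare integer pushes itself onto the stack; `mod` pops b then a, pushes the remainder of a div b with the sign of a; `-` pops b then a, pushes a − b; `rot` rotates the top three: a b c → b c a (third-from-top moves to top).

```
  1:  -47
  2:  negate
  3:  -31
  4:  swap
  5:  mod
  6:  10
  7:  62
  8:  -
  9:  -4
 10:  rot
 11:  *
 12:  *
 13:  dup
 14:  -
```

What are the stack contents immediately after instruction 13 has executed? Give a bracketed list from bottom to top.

[-6448, -6448]

-47    → [-47]
negate → [47]
-31    → [47, -31]
swap   → [-31, 47]
mod    → [-31]
10     → [-31, 10]
62     → [-31, 10, 62]
-      → [-31, -52]
-4     → [-31, -52, -4]
rot    → [-52, -4, -31]
*      → [-52, 124]
*      → [-6448]
dup    → [-6448, -6448]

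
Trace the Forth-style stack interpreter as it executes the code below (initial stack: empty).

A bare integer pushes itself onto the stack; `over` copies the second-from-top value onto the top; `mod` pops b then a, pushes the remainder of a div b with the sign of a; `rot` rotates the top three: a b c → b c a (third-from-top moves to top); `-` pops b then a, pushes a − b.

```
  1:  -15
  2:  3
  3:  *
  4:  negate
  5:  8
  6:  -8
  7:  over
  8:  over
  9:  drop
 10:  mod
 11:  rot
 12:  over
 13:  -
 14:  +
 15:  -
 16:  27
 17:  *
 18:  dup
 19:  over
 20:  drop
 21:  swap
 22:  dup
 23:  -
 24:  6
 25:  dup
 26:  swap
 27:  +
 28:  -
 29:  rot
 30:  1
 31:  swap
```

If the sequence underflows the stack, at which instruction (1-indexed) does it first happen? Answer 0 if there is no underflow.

29

-15    -> [-15]
3      -> [-15, 3]
*      -> [-45]
negate -> [45]
8      -> [45, 8]
-8     -> [45, 8, -8]
over   -> [45, 8, -8, 8]
over   -> [45, 8, -8, 8, -8]
drop   -> [45, 8, -8, 8]
mod    -> [45, 8, 0]
rot    -> [8, 0, 45]
over   -> [8, 0, 45, 0]
-      -> [8, 0, 45]
+      -> [8, 45]
-      -> [-37]
27     -> [-37, 27]
*      -> [-999]
dup    -> [-999, -999]
over   -> [-999, -999, -999]
drop   -> [-999, -999]
swap   -> [-999, -999]
dup    -> [-999, -999, -999]
-      -> [-999, 0]
6      -> [-999, 0, 6]
dup    -> [-999, 0, 6, 6]
swap   -> [-999, 0, 6, 6]
+      -> [-999, 0, 12]
-      -> [-999, -12]
rot  — needs 3 operands, stack has 2 → underflow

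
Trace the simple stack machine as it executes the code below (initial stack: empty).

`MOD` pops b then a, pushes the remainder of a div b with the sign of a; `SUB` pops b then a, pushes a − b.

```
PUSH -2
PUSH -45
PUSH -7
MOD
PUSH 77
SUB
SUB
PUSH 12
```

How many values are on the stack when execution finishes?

2

PUSH -2  -> [-2]
PUSH -45 -> [-2, -45]
PUSH -7  -> [-2, -45, -7]
MOD      -> [-2, -3]
PUSH 77  -> [-2, -3, 77]
SUB      -> [-2, -80]
SUB      -> [78]
PUSH 12  -> [78, 12]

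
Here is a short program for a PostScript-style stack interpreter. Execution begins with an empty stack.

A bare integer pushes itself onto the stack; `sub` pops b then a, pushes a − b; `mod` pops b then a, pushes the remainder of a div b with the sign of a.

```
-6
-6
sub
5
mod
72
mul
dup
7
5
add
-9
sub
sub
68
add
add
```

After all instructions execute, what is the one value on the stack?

-6  : [-6]
-6  : [-6, -6]
sub : [0]
5   : [0, 5]
mod : [0]
72  : [0, 72]
mul : [0]
dup : [0, 0]
7   : [0, 0, 7]
5   : [0, 0, 7, 5]
add : [0, 0, 12]
-9  : [0, 0, 12, -9]
sub : [0, 0, 21]
sub : [0, -21]
68  : [0, -21, 68]
add : [0, 47]
add : [47]

47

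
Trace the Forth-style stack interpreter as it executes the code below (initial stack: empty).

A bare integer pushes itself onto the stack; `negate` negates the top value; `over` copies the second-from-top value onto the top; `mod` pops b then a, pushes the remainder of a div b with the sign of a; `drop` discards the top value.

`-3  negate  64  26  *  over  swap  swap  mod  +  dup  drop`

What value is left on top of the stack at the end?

-3      [-3]
negate  [3]
64      [3, 64]
26      [3, 64, 26]
*       [3, 1664]
over    [3, 1664, 3]
swap    [3, 3, 1664]
swap    [3, 1664, 3]
mod     [3, 2]
+       [5]
dup     [5, 5]
drop    [5]

5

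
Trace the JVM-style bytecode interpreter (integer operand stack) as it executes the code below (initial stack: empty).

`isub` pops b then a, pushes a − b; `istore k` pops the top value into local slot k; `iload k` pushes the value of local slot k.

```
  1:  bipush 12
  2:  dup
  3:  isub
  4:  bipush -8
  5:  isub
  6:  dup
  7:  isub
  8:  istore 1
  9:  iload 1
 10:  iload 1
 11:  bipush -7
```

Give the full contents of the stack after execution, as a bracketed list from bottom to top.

bipush 12 → [12]
dup       → [12, 12]
isub      → [0]
bipush -8 → [0, -8]
isub      → [8]
dup       → [8, 8]
isub      → [0]
istore 1  → []
iload 1   → [0]
iload 1   → [0, 0]
bipush -7 → [0, 0, -7]

[0, 0, -7]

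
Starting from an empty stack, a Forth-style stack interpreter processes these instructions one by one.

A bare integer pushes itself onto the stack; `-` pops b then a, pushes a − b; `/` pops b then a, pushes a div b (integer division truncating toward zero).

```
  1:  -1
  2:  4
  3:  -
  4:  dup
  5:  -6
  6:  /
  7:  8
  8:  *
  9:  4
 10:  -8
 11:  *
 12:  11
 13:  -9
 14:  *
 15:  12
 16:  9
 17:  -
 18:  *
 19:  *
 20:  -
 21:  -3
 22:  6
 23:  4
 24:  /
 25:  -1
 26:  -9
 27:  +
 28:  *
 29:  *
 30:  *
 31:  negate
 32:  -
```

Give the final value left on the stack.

-285125

-1      -1
4       -1 4
-       -5
dup     -5 -5
-6      -5 -5 -6
/       -5 0
8       -5 0 8
*       -5 0
4       -5 0 4
-8      -5 0 4 -8
*       -5 0 -32
11      -5 0 -32 11
-9      -5 0 -32 11 -9
*       -5 0 -32 -99
12      -5 0 -32 -99 12
9       -5 0 -32 -99 12 9
-       -5 0 -32 -99 3
*       -5 0 -32 -297
*       -5 0 9504
-       -5 -9504
-3      -5 -9504 -3
6       -5 -9504 -3 6
4       -5 -9504 -3 6 4
/       -5 -9504 -3 1
-1      -5 -9504 -3 1 -1
-9      -5 -9504 -3 1 -1 -9
+       -5 -9504 -3 1 -10
*       -5 -9504 -3 -10
*       -5 -9504 30
*       -5 -285120
negate  -5 285120
-       -285125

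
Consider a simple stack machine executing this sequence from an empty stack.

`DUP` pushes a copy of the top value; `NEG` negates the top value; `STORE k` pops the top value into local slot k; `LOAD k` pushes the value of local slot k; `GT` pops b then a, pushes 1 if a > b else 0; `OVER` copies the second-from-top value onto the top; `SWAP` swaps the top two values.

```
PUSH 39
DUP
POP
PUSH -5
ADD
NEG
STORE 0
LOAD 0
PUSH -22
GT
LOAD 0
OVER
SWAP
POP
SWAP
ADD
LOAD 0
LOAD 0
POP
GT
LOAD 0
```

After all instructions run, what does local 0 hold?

-34

PUSH 39   39
DUP       39 39
POP       39
PUSH -5   39 -5
ADD       34
NEG       -34
STORE 0   (empty)
LOAD 0    -34
PUSH -22  -34 -22
GT        0
LOAD 0    0 -34
OVER      0 -34 0
SWAP      0 0 -34
POP       0 0
SWAP      0 0
ADD       0
LOAD 0    0 -34
LOAD 0    0 -34 -34
POP       0 -34
GT        1
LOAD 0    1 -34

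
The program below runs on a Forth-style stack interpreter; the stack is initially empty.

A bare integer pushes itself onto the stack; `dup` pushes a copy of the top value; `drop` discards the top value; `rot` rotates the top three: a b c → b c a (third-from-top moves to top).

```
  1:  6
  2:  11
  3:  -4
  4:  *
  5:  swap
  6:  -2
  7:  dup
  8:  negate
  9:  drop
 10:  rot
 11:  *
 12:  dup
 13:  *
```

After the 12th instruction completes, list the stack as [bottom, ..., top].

6       [6]
11      [6, 11]
-4      [6, 11, -4]
*       [6, -44]
swap    [-44, 6]
-2      [-44, 6, -2]
dup     [-44, 6, -2, -2]
negate  [-44, 6, -2, 2]
drop    [-44, 6, -2]
rot     [6, -2, -44]
*       [6, 88]
dup     [6, 88, 88]

[6, 88, 88]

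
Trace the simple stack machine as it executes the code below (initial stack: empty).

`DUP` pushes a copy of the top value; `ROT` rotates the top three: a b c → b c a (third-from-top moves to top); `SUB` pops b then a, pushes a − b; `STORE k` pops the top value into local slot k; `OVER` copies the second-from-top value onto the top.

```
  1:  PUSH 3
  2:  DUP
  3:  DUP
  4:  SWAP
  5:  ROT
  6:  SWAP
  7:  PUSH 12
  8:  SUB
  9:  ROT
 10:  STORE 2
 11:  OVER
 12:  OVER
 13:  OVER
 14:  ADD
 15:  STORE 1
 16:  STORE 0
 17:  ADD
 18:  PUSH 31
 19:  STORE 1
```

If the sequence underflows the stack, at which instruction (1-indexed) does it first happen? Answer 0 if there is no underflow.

PUSH 3  : 3
DUP     : 3 3
DUP     : 3 3 3
SWAP    : 3 3 3
ROT     : 3 3 3
SWAP    : 3 3 3
PUSH 12 : 3 3 3 12
SUB     : 3 3 -9
ROT     : 3 -9 3
STORE 2 : 3 -9
OVER    : 3 -9 3
OVER    : 3 -9 3 -9
OVER    : 3 -9 3 -9 3
ADD     : 3 -9 3 -6
STORE 1 : 3 -9 3
STORE 0 : 3 -9
ADD     : -6
PUSH 31 : -6 31
STORE 1 : -6

0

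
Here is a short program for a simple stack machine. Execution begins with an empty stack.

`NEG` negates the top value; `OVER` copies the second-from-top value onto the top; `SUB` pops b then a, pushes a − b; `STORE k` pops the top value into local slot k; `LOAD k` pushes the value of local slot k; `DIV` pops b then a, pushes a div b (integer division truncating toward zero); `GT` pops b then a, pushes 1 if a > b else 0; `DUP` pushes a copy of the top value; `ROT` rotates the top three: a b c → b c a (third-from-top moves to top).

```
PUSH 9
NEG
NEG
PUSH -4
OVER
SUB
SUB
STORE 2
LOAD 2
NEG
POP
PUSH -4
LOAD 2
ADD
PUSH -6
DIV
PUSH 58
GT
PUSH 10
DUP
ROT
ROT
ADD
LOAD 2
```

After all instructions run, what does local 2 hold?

22

PUSH 9  → 9
NEG     → -9
NEG     → 9
PUSH -4 → 9 -4
OVER    → 9 -4 9
SUB     → 9 -13
SUB     → 22
STORE 2 → (empty)
LOAD 2  → 22
NEG     → -22
POP     → (empty)
PUSH -4 → -4
LOAD 2  → -4 22
ADD     → 18
PUSH -6 → 18 -6
DIV     → -3
PUSH 58 → -3 58
GT      → 0
PUSH 10 → 0 10
DUP     → 0 10 10
ROT     → 10 10 0
ROT     → 10 0 10
ADD     → 10 10
LOAD 2  → 10 10 22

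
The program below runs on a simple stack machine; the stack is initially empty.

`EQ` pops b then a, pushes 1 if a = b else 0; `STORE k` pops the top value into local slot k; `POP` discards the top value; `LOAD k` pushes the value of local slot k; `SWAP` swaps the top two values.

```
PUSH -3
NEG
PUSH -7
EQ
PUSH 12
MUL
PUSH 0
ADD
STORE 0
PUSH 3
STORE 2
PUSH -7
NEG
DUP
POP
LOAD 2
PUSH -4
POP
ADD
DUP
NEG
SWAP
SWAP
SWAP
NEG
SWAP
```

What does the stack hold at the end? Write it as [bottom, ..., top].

[-10, -10]

PUSH -3 -> [-3]
NEG     -> [3]
PUSH -7 -> [3, -7]
EQ      -> [0]
PUSH 12 -> [0, 12]
MUL     -> [0]
PUSH 0  -> [0, 0]
ADD     -> [0]
STORE 0 -> []
PUSH 3  -> [3]
STORE 2 -> []
PUSH -7 -> [-7]
NEG     -> [7]
DUP     -> [7, 7]
POP     -> [7]
LOAD 2  -> [7, 3]
PUSH -4 -> [7, 3, -4]
POP     -> [7, 3]
ADD     -> [10]
DUP     -> [10, 10]
NEG     -> [10, -10]
SWAP    -> [-10, 10]
SWAP    -> [10, -10]
SWAP    -> [-10, 10]
NEG     -> [-10, -10]
SWAP    -> [-10, -10]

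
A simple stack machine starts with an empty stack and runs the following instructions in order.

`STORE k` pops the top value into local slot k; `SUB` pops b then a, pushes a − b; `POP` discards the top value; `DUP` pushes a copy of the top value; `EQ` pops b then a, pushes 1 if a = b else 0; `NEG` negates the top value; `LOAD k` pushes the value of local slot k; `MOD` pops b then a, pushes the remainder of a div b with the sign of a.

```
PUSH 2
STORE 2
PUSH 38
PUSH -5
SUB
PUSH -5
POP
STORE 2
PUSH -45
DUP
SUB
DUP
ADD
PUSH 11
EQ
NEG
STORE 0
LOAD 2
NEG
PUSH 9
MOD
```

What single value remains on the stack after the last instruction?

PUSH 2   -> 2
STORE 2  -> (empty)
PUSH 38  -> 38
PUSH -5  -> 38 -5
SUB      -> 43
PUSH -5  -> 43 -5
POP      -> 43
STORE 2  -> (empty)
PUSH -45 -> -45
DUP      -> -45 -45
SUB      -> 0
DUP      -> 0 0
ADD      -> 0
PUSH 11  -> 0 11
EQ       -> 0
NEG      -> 0
STORE 0  -> (empty)
LOAD 2   -> 43
NEG      -> -43
PUSH 9   -> -43 9
MOD      -> -7

-7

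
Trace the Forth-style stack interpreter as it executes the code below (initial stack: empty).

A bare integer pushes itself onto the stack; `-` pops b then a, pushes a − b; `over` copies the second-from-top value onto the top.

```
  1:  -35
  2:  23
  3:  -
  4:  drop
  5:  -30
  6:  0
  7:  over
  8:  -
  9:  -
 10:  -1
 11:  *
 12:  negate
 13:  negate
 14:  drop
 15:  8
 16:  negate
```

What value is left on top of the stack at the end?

-35    → [-35]
23     → [-35, 23]
-      → [-58]
drop   → []
-30    → [-30]
0      → [-30, 0]
over   → [-30, 0, -30]
-      → [-30, 30]
-      → [-60]
-1     → [-60, -1]
*      → [60]
negate → [-60]
negate → [60]
drop   → []
8      → [8]
negate → [-8]

-8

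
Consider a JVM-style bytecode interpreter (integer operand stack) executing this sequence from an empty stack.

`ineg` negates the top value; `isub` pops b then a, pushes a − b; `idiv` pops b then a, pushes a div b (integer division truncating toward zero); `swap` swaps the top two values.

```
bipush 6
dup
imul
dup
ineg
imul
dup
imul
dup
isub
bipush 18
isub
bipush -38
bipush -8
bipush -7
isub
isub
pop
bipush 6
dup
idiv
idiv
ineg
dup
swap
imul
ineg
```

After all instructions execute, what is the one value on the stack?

bipush 6   : [6]
dup        : [6, 6]
imul       : [36]
dup        : [36, 36]
ineg       : [36, -36]
imul       : [-1296]
dup        : [-1296, -1296]
imul       : [1679616]
dup        : [1679616, 1679616]
isub       : [0]
bipush 18  : [0, 18]
isub       : [-18]
bipush -38 : [-18, -38]
bipush -8  : [-18, -38, -8]
bipush -7  : [-18, -38, -8, -7]
isub       : [-18, -38, -1]
isub       : [-18, -37]
pop        : [-18]
bipush 6   : [-18, 6]
dup        : [-18, 6, 6]
idiv       : [-18, 1]
idiv       : [-18]
ineg       : [18]
dup        : [18, 18]
swap       : [18, 18]
imul       : [324]
ineg       : [-324]

-324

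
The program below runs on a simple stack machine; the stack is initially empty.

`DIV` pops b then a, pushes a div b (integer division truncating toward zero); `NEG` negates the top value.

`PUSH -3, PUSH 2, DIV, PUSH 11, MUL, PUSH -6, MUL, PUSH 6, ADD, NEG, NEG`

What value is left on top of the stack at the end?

72

PUSH -3 : [-3]
PUSH 2  : [-3, 2]
DIV     : [-1]
PUSH 11 : [-1, 11]
MUL     : [-11]
PUSH -6 : [-11, -6]
MUL     : [66]
PUSH 6  : [66, 6]
ADD     : [72]
NEG     : [-72]
NEG     : [72]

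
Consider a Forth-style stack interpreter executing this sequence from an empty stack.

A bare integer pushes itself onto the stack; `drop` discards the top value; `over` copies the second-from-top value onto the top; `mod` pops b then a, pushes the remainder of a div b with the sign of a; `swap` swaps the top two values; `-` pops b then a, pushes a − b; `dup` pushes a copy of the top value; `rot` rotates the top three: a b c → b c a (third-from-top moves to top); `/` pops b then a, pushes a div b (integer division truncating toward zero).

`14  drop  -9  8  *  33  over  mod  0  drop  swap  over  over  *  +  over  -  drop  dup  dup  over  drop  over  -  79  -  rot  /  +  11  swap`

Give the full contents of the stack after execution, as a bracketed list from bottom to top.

14   -> 14
drop -> (empty)
-9   -> -9
8    -> -9 8
*    -> -72
33   -> -72 33
over -> -72 33 -72
mod  -> -72 33
0    -> -72 33 0
drop -> -72 33
swap -> 33 -72
over -> 33 -72 33
over -> 33 -72 33 -72
*    -> 33 -72 -2376
+    -> 33 -2448
over -> 33 -2448 33
-    -> 33 -2481
drop -> 33
dup  -> 33 33
dup  -> 33 33 33
over -> 33 33 33 33
drop -> 33 33 33
over -> 33 33 33 33
-    -> 33 33 0
79   -> 33 33 0 79
-    -> 33 33 -79
rot  -> 33 -79 33
/    -> 33 -2
+    -> 31
11   -> 31 11
swap -> 11 31

[11, 31]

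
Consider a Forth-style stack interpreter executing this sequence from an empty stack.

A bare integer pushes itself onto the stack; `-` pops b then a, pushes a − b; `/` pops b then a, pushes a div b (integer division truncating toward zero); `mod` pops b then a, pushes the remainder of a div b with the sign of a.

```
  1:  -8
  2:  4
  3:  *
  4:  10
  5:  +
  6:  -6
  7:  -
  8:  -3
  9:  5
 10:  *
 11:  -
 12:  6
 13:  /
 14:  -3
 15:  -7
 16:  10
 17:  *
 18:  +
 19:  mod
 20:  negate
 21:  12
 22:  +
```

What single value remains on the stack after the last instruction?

12

-8     : -8
4      : -8 4
*      : -32
10     : -32 10
+      : -22
-6     : -22 -6
-      : -16
-3     : -16 -3
5      : -16 -3 5
*      : -16 -15
-      : -1
6      : -1 6
/      : 0
-3     : 0 -3
-7     : 0 -3 -7
10     : 0 -3 -7 10
*      : 0 -3 -70
+      : 0 -73
mod    : 0
negate : 0
12     : 0 12
+      : 12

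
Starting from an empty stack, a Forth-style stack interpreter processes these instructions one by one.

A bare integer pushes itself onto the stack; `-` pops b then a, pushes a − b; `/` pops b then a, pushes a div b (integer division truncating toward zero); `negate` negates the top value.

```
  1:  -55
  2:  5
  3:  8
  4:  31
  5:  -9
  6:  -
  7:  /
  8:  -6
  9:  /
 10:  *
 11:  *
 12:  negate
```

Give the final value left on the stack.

0

-55    -> -55
5      -> -55 5
8      -> -55 5 8
31     -> -55 5 8 31
-9     -> -55 5 8 31 -9
-      -> -55 5 8 40
/      -> -55 5 0
-6     -> -55 5 0 -6
/      -> -55 5 0
*      -> -55 0
*      -> 0
negate -> 0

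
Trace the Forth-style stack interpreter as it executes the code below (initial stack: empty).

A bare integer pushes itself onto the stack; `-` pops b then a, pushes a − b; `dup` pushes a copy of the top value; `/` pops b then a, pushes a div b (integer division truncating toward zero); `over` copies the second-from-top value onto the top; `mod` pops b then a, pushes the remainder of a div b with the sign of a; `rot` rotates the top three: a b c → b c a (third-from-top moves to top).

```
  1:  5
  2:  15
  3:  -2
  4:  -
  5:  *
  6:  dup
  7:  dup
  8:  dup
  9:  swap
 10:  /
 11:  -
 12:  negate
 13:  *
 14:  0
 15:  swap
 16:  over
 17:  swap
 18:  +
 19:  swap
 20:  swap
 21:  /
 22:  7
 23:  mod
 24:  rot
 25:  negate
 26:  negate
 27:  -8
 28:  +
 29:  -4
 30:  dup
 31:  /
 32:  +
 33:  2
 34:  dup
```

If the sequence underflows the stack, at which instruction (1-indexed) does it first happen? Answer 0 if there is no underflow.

24

5      : [5]
15     : [5, 15]
-2     : [5, 15, -2]
-      : [5, 17]
*      : [85]
dup    : [85, 85]
dup    : [85, 85, 85]
dup    : [85, 85, 85, 85]
swap   : [85, 85, 85, 85]
/      : [85, 85, 1]
-      : [85, 84]
negate : [85, -84]
*      : [-7140]
0      : [-7140, 0]
swap   : [0, -7140]
over   : [0, -7140, 0]
swap   : [0, 0, -7140]
+      : [0, -7140]
swap   : [-7140, 0]
swap   : [0, -7140]
/      : [0]
7      : [0, 7]
mod    : [0]
rot  — needs 3 operands, stack has 1 → underflow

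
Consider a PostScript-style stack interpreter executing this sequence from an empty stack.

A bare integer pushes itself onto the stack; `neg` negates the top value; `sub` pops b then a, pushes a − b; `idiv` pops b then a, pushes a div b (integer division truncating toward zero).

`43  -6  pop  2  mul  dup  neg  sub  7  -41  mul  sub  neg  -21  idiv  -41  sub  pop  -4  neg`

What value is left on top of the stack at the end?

43   -> 43
-6   -> 43 -6
pop  -> 43
2    -> 43 2
mul  -> 86
dup  -> 86 86
neg  -> 86 -86
sub  -> 172
7    -> 172 7
-41  -> 172 7 -41
mul  -> 172 -287
sub  -> 459
neg  -> -459
-21  -> -459 -21
idiv -> 21
-41  -> 21 -41
sub  -> 62
pop  -> (empty)
-4   -> -4
neg  -> 4

4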